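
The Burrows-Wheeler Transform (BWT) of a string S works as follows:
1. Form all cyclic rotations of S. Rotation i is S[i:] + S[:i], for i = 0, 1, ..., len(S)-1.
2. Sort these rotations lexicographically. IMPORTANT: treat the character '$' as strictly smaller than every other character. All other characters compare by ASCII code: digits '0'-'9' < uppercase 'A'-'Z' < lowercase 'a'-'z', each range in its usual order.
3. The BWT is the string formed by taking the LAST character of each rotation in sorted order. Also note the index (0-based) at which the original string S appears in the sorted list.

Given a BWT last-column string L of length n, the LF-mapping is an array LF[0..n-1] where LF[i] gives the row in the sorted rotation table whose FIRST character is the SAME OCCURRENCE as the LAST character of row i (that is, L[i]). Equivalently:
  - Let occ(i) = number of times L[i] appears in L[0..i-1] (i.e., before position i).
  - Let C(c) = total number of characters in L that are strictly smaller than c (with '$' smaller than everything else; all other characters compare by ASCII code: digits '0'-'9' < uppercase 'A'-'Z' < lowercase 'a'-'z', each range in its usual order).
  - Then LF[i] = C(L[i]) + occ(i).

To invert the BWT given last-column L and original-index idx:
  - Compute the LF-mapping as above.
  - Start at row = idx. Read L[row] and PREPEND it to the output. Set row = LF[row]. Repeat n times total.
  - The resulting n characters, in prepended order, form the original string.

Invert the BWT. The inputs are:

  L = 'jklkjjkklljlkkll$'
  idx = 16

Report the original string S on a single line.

LF mapping: 1 5 11 6 2 3 7 8 12 13 4 14 9 10 15 16 0
Walk LF starting at row 16, prepending L[row]:
  step 1: row=16, L[16]='$', prepend. Next row=LF[16]=0
  step 2: row=0, L[0]='j', prepend. Next row=LF[0]=1
  step 3: row=1, L[1]='k', prepend. Next row=LF[1]=5
  step 4: row=5, L[5]='j', prepend. Next row=LF[5]=3
  step 5: row=3, L[3]='k', prepend. Next row=LF[3]=6
  step 6: row=6, L[6]='k', prepend. Next row=LF[6]=7
  step 7: row=7, L[7]='k', prepend. Next row=LF[7]=8
  step 8: row=8, L[8]='l', prepend. Next row=LF[8]=12
  step 9: row=12, L[12]='k', prepend. Next row=LF[12]=9
  step 10: row=9, L[9]='l', prepend. Next row=LF[9]=13
  step 11: row=13, L[13]='k', prepend. Next row=LF[13]=10
  step 12: row=10, L[10]='j', prepend. Next row=LF[10]=4
  step 13: row=4, L[4]='j', prepend. Next row=LF[4]=2
  step 14: row=2, L[2]='l', prepend. Next row=LF[2]=11
  step 15: row=11, L[11]='l', prepend. Next row=LF[11]=14
  step 16: row=14, L[14]='l', prepend. Next row=LF[14]=15
  step 17: row=15, L[15]='l', prepend. Next row=LF[15]=16
Reversed output: lllljjklklkkkjkj$

Answer: lllljjklklkkkjkj$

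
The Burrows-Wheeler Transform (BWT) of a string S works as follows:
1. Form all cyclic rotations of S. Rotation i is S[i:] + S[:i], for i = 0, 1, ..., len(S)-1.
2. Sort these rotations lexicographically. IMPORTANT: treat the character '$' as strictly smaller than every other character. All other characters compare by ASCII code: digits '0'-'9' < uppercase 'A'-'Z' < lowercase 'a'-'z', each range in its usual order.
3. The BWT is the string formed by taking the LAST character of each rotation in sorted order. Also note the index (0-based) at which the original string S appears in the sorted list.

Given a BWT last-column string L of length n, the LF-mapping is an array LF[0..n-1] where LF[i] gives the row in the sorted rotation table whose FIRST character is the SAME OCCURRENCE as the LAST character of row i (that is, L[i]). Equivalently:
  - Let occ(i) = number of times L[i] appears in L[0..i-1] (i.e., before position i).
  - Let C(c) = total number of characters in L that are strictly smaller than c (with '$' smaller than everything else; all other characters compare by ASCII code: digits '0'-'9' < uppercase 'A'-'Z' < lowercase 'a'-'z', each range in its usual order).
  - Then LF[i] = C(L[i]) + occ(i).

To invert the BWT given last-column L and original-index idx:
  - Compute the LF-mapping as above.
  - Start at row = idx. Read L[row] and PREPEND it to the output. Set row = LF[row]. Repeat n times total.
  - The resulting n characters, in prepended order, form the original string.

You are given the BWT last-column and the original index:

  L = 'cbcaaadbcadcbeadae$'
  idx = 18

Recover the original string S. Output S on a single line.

LF mapping: 10 7 11 1 2 3 14 8 12 4 15 13 9 17 5 16 6 18 0
Walk LF starting at row 18, prepending L[row]:
  step 1: row=18, L[18]='$', prepend. Next row=LF[18]=0
  step 2: row=0, L[0]='c', prepend. Next row=LF[0]=10
  step 3: row=10, L[10]='d', prepend. Next row=LF[10]=15
  step 4: row=15, L[15]='d', prepend. Next row=LF[15]=16
  step 5: row=16, L[16]='a', prepend. Next row=LF[16]=6
  step 6: row=6, L[6]='d', prepend. Next row=LF[6]=14
  step 7: row=14, L[14]='a', prepend. Next row=LF[14]=5
  step 8: row=5, L[5]='a', prepend. Next row=LF[5]=3
  step 9: row=3, L[3]='a', prepend. Next row=LF[3]=1
  step 10: row=1, L[1]='b', prepend. Next row=LF[1]=7
  step 11: row=7, L[7]='b', prepend. Next row=LF[7]=8
  step 12: row=8, L[8]='c', prepend. Next row=LF[8]=12
  step 13: row=12, L[12]='b', prepend. Next row=LF[12]=9
  step 14: row=9, L[9]='a', prepend. Next row=LF[9]=4
  step 15: row=4, L[4]='a', prepend. Next row=LF[4]=2
  step 16: row=2, L[2]='c', prepend. Next row=LF[2]=11
  step 17: row=11, L[11]='c', prepend. Next row=LF[11]=13
  step 18: row=13, L[13]='e', prepend. Next row=LF[13]=17
  step 19: row=17, L[17]='e', prepend. Next row=LF[17]=18
Reversed output: eeccaabcbbaaadaddc$

Answer: eeccaabcbbaaadaddc$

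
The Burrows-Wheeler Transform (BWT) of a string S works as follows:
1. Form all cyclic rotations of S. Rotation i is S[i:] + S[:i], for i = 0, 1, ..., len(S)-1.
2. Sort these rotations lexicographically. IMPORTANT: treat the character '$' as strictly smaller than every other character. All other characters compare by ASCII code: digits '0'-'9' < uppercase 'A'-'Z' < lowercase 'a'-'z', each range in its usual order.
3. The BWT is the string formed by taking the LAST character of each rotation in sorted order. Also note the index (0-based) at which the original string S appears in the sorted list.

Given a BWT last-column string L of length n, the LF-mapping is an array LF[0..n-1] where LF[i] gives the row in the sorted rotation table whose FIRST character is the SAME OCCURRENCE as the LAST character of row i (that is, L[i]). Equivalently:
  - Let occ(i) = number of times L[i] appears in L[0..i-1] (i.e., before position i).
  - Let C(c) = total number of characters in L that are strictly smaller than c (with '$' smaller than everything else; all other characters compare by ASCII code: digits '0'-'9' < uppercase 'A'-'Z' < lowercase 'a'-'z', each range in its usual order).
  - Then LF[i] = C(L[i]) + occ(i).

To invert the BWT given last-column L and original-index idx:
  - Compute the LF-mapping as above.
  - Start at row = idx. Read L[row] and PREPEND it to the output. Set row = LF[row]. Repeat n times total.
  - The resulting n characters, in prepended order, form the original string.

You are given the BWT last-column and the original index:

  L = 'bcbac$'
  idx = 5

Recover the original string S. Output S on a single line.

LF mapping: 2 4 3 1 5 0
Walk LF starting at row 5, prepending L[row]:
  step 1: row=5, L[5]='$', prepend. Next row=LF[5]=0
  step 2: row=0, L[0]='b', prepend. Next row=LF[0]=2
  step 3: row=2, L[2]='b', prepend. Next row=LF[2]=3
  step 4: row=3, L[3]='a', prepend. Next row=LF[3]=1
  step 5: row=1, L[1]='c', prepend. Next row=LF[1]=4
  step 6: row=4, L[4]='c', prepend. Next row=LF[4]=5
Reversed output: ccabb$

Answer: ccabb$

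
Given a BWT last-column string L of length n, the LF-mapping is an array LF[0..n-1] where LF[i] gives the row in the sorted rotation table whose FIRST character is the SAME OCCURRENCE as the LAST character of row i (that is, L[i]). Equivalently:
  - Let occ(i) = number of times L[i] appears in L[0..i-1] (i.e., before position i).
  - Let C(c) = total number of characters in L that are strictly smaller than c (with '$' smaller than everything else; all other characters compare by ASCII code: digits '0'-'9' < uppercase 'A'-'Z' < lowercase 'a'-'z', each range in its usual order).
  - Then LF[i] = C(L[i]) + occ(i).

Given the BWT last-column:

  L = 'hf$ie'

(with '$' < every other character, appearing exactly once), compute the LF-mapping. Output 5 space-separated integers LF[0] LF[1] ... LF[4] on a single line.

Char counts: '$':1, 'e':1, 'f':1, 'h':1, 'i':1
C (first-col start): C('$')=0, C('e')=1, C('f')=2, C('h')=3, C('i')=4
L[0]='h': occ=0, LF[0]=C('h')+0=3+0=3
L[1]='f': occ=0, LF[1]=C('f')+0=2+0=2
L[2]='$': occ=0, LF[2]=C('$')+0=0+0=0
L[3]='i': occ=0, LF[3]=C('i')+0=4+0=4
L[4]='e': occ=0, LF[4]=C('e')+0=1+0=1

Answer: 3 2 0 4 1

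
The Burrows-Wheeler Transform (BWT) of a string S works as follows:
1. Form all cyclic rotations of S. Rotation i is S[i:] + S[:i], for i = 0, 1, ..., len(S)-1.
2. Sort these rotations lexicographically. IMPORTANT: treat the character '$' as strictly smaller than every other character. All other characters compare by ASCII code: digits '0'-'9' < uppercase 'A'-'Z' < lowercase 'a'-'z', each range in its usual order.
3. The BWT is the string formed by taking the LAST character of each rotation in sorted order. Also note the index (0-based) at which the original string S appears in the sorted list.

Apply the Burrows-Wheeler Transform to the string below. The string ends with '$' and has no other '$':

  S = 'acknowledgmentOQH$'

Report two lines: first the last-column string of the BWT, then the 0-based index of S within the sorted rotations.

Answer: HQtO$aelmdcwgkenno
4

Derivation:
All 18 rotations (rotation i = S[i:]+S[:i]):
  rot[0] = acknowledgmentOQH$
  rot[1] = cknowledgmentOQH$a
  rot[2] = knowledgmentOQH$ac
  rot[3] = nowledgmentOQH$ack
  rot[4] = owledgmentOQH$ackn
  rot[5] = wledgmentOQH$ackno
  rot[6] = ledgmentOQH$acknow
  rot[7] = edgmentOQH$acknowl
  rot[8] = dgmentOQH$acknowle
  rot[9] = gmentOQH$acknowled
  rot[10] = mentOQH$acknowledg
  rot[11] = entOQH$acknowledgm
  rot[12] = ntOQH$acknowledgme
  rot[13] = tOQH$acknowledgmen
  rot[14] = OQH$acknowledgment
  rot[15] = QH$acknowledgmentO
  rot[16] = H$acknowledgmentOQ
  rot[17] = $acknowledgmentOQH
Sorted (with $ < everything):
  sorted[0] = $acknowledgmentOQH  (last char: 'H')
  sorted[1] = H$acknowledgmentOQ  (last char: 'Q')
  sorted[2] = OQH$acknowledgment  (last char: 't')
  sorted[3] = QH$acknowledgmentO  (last char: 'O')
  sorted[4] = acknowledgmentOQH$  (last char: '$')
  sorted[5] = cknowledgmentOQH$a  (last char: 'a')
  sorted[6] = dgmentOQH$acknowle  (last char: 'e')
  sorted[7] = edgmentOQH$acknowl  (last char: 'l')
  sorted[8] = entOQH$acknowledgm  (last char: 'm')
  sorted[9] = gmentOQH$acknowled  (last char: 'd')
  sorted[10] = knowledgmentOQH$ac  (last char: 'c')
  sorted[11] = ledgmentOQH$acknow  (last char: 'w')
  sorted[12] = mentOQH$acknowledg  (last char: 'g')
  sorted[13] = nowledgmentOQH$ack  (last char: 'k')
  sorted[14] = ntOQH$acknowledgme  (last char: 'e')
  sorted[15] = owledgmentOQH$ackn  (last char: 'n')
  sorted[16] = tOQH$acknowledgmen  (last char: 'n')
  sorted[17] = wledgmentOQH$ackno  (last char: 'o')
Last column: HQtO$aelmdcwgkenno
Original string S is at sorted index 4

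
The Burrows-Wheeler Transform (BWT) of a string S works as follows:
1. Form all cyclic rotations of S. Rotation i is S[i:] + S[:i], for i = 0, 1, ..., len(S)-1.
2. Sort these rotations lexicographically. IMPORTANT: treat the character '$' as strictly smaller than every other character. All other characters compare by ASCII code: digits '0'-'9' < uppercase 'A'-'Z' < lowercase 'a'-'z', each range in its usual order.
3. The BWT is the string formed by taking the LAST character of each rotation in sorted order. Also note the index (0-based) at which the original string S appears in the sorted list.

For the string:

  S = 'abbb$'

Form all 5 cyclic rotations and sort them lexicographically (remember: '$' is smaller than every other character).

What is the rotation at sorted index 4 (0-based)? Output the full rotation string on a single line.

Answer: bbb$a

Derivation:
All 5 rotations (rotation i = S[i:]+S[:i]):
  rot[0] = abbb$
  rot[1] = bbb$a
  rot[2] = bb$ab
  rot[3] = b$abb
  rot[4] = $abbb
Sorted (with $ < everything):
  sorted[0] = $abbb
  sorted[1] = abbb$
  sorted[2] = b$abb
  sorted[3] = bb$ab
  sorted[4] = bbb$a
sorted[4] = bbb$a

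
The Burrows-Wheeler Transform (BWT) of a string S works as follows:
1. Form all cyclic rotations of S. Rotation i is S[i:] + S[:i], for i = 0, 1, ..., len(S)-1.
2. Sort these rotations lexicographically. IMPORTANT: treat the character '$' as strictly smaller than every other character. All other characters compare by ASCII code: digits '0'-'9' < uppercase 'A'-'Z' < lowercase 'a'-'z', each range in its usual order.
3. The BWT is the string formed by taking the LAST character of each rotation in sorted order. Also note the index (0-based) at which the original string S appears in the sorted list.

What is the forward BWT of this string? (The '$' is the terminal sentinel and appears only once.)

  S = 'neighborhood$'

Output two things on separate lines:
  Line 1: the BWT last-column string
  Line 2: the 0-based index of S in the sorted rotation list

Answer: dhonigre$ohbo
8

Derivation:
All 13 rotations (rotation i = S[i:]+S[:i]):
  rot[0] = neighborhood$
  rot[1] = eighborhood$n
  rot[2] = ighborhood$ne
  rot[3] = ghborhood$nei
  rot[4] = hborhood$neig
  rot[5] = borhood$neigh
  rot[6] = orhood$neighb
  rot[7] = rhood$neighbo
  rot[8] = hood$neighbor
  rot[9] = ood$neighborh
  rot[10] = od$neighborho
  rot[11] = d$neighborhoo
  rot[12] = $neighborhood
Sorted (with $ < everything):
  sorted[0] = $neighborhood  (last char: 'd')
  sorted[1] = borhood$neigh  (last char: 'h')
  sorted[2] = d$neighborhoo  (last char: 'o')
  sorted[3] = eighborhood$n  (last char: 'n')
  sorted[4] = ghborhood$nei  (last char: 'i')
  sorted[5] = hborhood$neig  (last char: 'g')
  sorted[6] = hood$neighbor  (last char: 'r')
  sorted[7] = ighborhood$ne  (last char: 'e')
  sorted[8] = neighborhood$  (last char: '$')
  sorted[9] = od$neighborho  (last char: 'o')
  sorted[10] = ood$neighborh  (last char: 'h')
  sorted[11] = orhood$neighb  (last char: 'b')
  sorted[12] = rhood$neighbo  (last char: 'o')
Last column: dhonigre$ohbo
Original string S is at sorted index 8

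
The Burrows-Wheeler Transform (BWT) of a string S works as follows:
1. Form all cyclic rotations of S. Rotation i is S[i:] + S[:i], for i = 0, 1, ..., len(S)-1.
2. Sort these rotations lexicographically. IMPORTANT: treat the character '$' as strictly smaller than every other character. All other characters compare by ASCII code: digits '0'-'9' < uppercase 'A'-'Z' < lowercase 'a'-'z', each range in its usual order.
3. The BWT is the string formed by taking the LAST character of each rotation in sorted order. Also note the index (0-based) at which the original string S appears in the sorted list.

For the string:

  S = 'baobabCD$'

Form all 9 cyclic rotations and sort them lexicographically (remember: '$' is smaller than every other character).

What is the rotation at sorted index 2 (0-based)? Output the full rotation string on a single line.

Answer: D$baobabC

Derivation:
All 9 rotations (rotation i = S[i:]+S[:i]):
  rot[0] = baobabCD$
  rot[1] = aobabCD$b
  rot[2] = obabCD$ba
  rot[3] = babCD$bao
  rot[4] = abCD$baob
  rot[5] = bCD$baoba
  rot[6] = CD$baobab
  rot[7] = D$baobabC
  rot[8] = $baobabCD
Sorted (with $ < everything):
  sorted[0] = $baobabCD
  sorted[1] = CD$baobab
  sorted[2] = D$baobabC
  sorted[3] = abCD$baob
  sorted[4] = aobabCD$b
  sorted[5] = bCD$baoba
  sorted[6] = babCD$bao
  sorted[7] = baobabCD$
  sorted[8] = obabCD$ba
sorted[2] = D$baobabC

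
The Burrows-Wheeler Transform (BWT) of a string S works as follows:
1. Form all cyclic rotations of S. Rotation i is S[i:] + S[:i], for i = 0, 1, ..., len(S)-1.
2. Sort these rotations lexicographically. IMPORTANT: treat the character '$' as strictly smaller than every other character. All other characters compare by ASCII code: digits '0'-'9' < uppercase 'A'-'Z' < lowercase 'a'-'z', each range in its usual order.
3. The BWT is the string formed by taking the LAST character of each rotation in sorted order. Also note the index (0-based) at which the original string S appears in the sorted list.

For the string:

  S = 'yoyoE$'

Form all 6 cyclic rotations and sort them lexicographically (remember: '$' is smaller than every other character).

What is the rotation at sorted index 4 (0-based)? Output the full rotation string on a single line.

Answer: yoE$yo

Derivation:
All 6 rotations (rotation i = S[i:]+S[:i]):
  rot[0] = yoyoE$
  rot[1] = oyoE$y
  rot[2] = yoE$yo
  rot[3] = oE$yoy
  rot[4] = E$yoyo
  rot[5] = $yoyoE
Sorted (with $ < everything):
  sorted[0] = $yoyoE
  sorted[1] = E$yoyo
  sorted[2] = oE$yoy
  sorted[3] = oyoE$y
  sorted[4] = yoE$yo
  sorted[5] = yoyoE$
sorted[4] = yoE$yo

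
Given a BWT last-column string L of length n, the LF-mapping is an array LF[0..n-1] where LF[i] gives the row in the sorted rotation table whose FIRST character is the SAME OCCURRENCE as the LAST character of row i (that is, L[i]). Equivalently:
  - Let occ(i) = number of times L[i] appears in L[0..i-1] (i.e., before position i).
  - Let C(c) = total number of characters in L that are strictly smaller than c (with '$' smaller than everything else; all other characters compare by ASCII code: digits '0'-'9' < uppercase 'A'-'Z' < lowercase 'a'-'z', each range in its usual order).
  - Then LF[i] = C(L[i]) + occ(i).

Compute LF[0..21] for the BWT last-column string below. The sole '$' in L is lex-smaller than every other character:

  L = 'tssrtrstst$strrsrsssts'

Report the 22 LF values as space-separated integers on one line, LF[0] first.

Answer: 16 6 7 1 17 2 8 18 9 19 0 10 20 3 4 11 5 12 13 14 21 15

Derivation:
Char counts: '$':1, 'r':5, 's':10, 't':6
C (first-col start): C('$')=0, C('r')=1, C('s')=6, C('t')=16
L[0]='t': occ=0, LF[0]=C('t')+0=16+0=16
L[1]='s': occ=0, LF[1]=C('s')+0=6+0=6
L[2]='s': occ=1, LF[2]=C('s')+1=6+1=7
L[3]='r': occ=0, LF[3]=C('r')+0=1+0=1
L[4]='t': occ=1, LF[4]=C('t')+1=16+1=17
L[5]='r': occ=1, LF[5]=C('r')+1=1+1=2
L[6]='s': occ=2, LF[6]=C('s')+2=6+2=8
L[7]='t': occ=2, LF[7]=C('t')+2=16+2=18
L[8]='s': occ=3, LF[8]=C('s')+3=6+3=9
L[9]='t': occ=3, LF[9]=C('t')+3=16+3=19
L[10]='$': occ=0, LF[10]=C('$')+0=0+0=0
L[11]='s': occ=4, LF[11]=C('s')+4=6+4=10
L[12]='t': occ=4, LF[12]=C('t')+4=16+4=20
L[13]='r': occ=2, LF[13]=C('r')+2=1+2=3
L[14]='r': occ=3, LF[14]=C('r')+3=1+3=4
L[15]='s': occ=5, LF[15]=C('s')+5=6+5=11
L[16]='r': occ=4, LF[16]=C('r')+4=1+4=5
L[17]='s': occ=6, LF[17]=C('s')+6=6+6=12
L[18]='s': occ=7, LF[18]=C('s')+7=6+7=13
L[19]='s': occ=8, LF[19]=C('s')+8=6+8=14
L[20]='t': occ=5, LF[20]=C('t')+5=16+5=21
L[21]='s': occ=9, LF[21]=C('s')+9=6+9=15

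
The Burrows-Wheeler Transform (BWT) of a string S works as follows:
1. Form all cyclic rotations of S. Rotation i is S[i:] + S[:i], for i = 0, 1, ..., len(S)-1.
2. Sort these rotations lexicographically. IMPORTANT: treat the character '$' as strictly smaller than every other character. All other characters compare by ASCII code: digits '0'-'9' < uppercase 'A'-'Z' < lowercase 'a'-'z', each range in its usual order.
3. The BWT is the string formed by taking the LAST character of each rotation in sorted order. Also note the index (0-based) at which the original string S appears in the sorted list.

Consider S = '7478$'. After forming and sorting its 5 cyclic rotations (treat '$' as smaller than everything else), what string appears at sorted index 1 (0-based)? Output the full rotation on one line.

Answer: 478$7

Derivation:
All 5 rotations (rotation i = S[i:]+S[:i]):
  rot[0] = 7478$
  rot[1] = 478$7
  rot[2] = 78$74
  rot[3] = 8$747
  rot[4] = $7478
Sorted (with $ < everything):
  sorted[0] = $7478
  sorted[1] = 478$7
  sorted[2] = 7478$
  sorted[3] = 78$74
  sorted[4] = 8$747
sorted[1] = 478$7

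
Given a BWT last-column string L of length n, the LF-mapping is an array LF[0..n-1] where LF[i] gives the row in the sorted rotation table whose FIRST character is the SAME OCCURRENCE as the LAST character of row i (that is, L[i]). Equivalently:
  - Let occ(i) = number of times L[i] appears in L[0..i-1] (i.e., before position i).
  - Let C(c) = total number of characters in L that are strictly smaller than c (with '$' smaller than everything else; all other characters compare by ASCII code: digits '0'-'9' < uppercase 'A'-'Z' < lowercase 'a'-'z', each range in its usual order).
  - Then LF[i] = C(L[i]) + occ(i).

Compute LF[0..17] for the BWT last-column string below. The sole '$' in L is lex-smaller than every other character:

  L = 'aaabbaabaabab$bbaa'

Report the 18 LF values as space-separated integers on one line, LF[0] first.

Answer: 1 2 3 11 12 4 5 13 6 7 14 8 15 0 16 17 9 10

Derivation:
Char counts: '$':1, 'a':10, 'b':7
C (first-col start): C('$')=0, C('a')=1, C('b')=11
L[0]='a': occ=0, LF[0]=C('a')+0=1+0=1
L[1]='a': occ=1, LF[1]=C('a')+1=1+1=2
L[2]='a': occ=2, LF[2]=C('a')+2=1+2=3
L[3]='b': occ=0, LF[3]=C('b')+0=11+0=11
L[4]='b': occ=1, LF[4]=C('b')+1=11+1=12
L[5]='a': occ=3, LF[5]=C('a')+3=1+3=4
L[6]='a': occ=4, LF[6]=C('a')+4=1+4=5
L[7]='b': occ=2, LF[7]=C('b')+2=11+2=13
L[8]='a': occ=5, LF[8]=C('a')+5=1+5=6
L[9]='a': occ=6, LF[9]=C('a')+6=1+6=7
L[10]='b': occ=3, LF[10]=C('b')+3=11+3=14
L[11]='a': occ=7, LF[11]=C('a')+7=1+7=8
L[12]='b': occ=4, LF[12]=C('b')+4=11+4=15
L[13]='$': occ=0, LF[13]=C('$')+0=0+0=0
L[14]='b': occ=5, LF[14]=C('b')+5=11+5=16
L[15]='b': occ=6, LF[15]=C('b')+6=11+6=17
L[16]='a': occ=8, LF[16]=C('a')+8=1+8=9
L[17]='a': occ=9, LF[17]=C('a')+9=1+9=10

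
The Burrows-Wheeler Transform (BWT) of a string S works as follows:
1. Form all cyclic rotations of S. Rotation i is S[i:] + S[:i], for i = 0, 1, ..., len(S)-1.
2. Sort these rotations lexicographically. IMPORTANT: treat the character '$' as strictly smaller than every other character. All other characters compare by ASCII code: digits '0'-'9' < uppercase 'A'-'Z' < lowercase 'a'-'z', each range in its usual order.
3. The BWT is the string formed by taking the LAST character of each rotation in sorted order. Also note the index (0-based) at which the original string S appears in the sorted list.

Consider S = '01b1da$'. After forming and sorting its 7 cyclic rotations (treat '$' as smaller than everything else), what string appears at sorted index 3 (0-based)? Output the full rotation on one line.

All 7 rotations (rotation i = S[i:]+S[:i]):
  rot[0] = 01b1da$
  rot[1] = 1b1da$0
  rot[2] = b1da$01
  rot[3] = 1da$01b
  rot[4] = da$01b1
  rot[5] = a$01b1d
  rot[6] = $01b1da
Sorted (with $ < everything):
  sorted[0] = $01b1da
  sorted[1] = 01b1da$
  sorted[2] = 1b1da$0
  sorted[3] = 1da$01b
  sorted[4] = a$01b1d
  sorted[5] = b1da$01
  sorted[6] = da$01b1
sorted[3] = 1da$01b

Answer: 1da$01b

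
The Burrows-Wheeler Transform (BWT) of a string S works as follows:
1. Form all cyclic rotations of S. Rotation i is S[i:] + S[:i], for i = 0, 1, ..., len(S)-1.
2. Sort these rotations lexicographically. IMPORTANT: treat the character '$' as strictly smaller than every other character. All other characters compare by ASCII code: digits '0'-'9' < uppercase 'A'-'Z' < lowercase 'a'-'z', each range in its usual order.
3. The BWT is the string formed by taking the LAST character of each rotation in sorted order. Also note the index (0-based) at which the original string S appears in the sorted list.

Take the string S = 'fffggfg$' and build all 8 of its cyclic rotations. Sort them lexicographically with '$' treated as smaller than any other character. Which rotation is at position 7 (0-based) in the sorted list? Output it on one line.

Answer: ggfg$fff

Derivation:
All 8 rotations (rotation i = S[i:]+S[:i]):
  rot[0] = fffggfg$
  rot[1] = ffggfg$f
  rot[2] = fggfg$ff
  rot[3] = ggfg$fff
  rot[4] = gfg$fffg
  rot[5] = fg$fffgg
  rot[6] = g$fffggf
  rot[7] = $fffggfg
Sorted (with $ < everything):
  sorted[0] = $fffggfg
  sorted[1] = fffggfg$
  sorted[2] = ffggfg$f
  sorted[3] = fg$fffgg
  sorted[4] = fggfg$ff
  sorted[5] = g$fffggf
  sorted[6] = gfg$fffg
  sorted[7] = ggfg$fff
sorted[7] = ggfg$fff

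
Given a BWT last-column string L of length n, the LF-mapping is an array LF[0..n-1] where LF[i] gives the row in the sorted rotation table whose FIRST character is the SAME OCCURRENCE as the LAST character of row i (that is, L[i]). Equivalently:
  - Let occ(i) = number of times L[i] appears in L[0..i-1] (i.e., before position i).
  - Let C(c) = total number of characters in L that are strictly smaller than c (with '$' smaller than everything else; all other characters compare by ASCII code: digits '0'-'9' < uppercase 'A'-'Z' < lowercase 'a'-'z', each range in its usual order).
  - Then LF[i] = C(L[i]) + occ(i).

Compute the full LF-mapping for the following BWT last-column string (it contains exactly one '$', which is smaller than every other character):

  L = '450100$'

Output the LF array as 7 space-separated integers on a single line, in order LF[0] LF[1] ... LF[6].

Answer: 5 6 1 4 2 3 0

Derivation:
Char counts: '$':1, '0':3, '1':1, '4':1, '5':1
C (first-col start): C('$')=0, C('0')=1, C('1')=4, C('4')=5, C('5')=6
L[0]='4': occ=0, LF[0]=C('4')+0=5+0=5
L[1]='5': occ=0, LF[1]=C('5')+0=6+0=6
L[2]='0': occ=0, LF[2]=C('0')+0=1+0=1
L[3]='1': occ=0, LF[3]=C('1')+0=4+0=4
L[4]='0': occ=1, LF[4]=C('0')+1=1+1=2
L[5]='0': occ=2, LF[5]=C('0')+2=1+2=3
L[6]='$': occ=0, LF[6]=C('$')+0=0+0=0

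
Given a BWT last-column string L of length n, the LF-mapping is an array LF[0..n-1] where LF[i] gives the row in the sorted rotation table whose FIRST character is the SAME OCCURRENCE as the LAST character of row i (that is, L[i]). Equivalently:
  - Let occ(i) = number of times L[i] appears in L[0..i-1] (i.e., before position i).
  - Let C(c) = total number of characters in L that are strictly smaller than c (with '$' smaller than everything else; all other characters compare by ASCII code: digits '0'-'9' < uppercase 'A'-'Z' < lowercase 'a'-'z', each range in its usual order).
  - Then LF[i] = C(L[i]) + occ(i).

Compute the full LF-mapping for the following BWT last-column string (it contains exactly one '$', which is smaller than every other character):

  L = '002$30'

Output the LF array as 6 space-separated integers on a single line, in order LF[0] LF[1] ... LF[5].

Char counts: '$':1, '0':3, '2':1, '3':1
C (first-col start): C('$')=0, C('0')=1, C('2')=4, C('3')=5
L[0]='0': occ=0, LF[0]=C('0')+0=1+0=1
L[1]='0': occ=1, LF[1]=C('0')+1=1+1=2
L[2]='2': occ=0, LF[2]=C('2')+0=4+0=4
L[3]='$': occ=0, LF[3]=C('$')+0=0+0=0
L[4]='3': occ=0, LF[4]=C('3')+0=5+0=5
L[5]='0': occ=2, LF[5]=C('0')+2=1+2=3

Answer: 1 2 4 0 5 3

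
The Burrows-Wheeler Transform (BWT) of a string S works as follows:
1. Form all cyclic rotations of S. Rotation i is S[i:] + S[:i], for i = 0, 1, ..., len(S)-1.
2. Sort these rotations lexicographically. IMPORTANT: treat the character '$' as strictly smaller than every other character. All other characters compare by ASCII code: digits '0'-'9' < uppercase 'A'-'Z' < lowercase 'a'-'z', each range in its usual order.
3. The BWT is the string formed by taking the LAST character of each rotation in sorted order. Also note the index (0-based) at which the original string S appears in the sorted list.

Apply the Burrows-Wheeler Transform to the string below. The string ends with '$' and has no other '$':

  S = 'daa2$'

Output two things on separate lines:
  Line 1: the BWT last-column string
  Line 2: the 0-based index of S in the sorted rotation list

Answer: 2aad$
4

Derivation:
All 5 rotations (rotation i = S[i:]+S[:i]):
  rot[0] = daa2$
  rot[1] = aa2$d
  rot[2] = a2$da
  rot[3] = 2$daa
  rot[4] = $daa2
Sorted (with $ < everything):
  sorted[0] = $daa2  (last char: '2')
  sorted[1] = 2$daa  (last char: 'a')
  sorted[2] = a2$da  (last char: 'a')
  sorted[3] = aa2$d  (last char: 'd')
  sorted[4] = daa2$  (last char: '$')
Last column: 2aad$
Original string S is at sorted index 4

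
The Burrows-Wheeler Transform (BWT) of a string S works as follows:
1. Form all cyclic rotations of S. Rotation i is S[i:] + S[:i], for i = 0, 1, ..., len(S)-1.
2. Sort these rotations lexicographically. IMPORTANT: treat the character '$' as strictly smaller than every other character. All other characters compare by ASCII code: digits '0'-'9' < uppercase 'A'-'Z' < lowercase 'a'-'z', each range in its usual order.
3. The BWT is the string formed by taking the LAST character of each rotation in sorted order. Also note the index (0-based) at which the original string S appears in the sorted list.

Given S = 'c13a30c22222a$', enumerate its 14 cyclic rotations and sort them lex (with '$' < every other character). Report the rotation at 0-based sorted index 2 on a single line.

Answer: 13a30c22222a$c

Derivation:
All 14 rotations (rotation i = S[i:]+S[:i]):
  rot[0] = c13a30c22222a$
  rot[1] = 13a30c22222a$c
  rot[2] = 3a30c22222a$c1
  rot[3] = a30c22222a$c13
  rot[4] = 30c22222a$c13a
  rot[5] = 0c22222a$c13a3
  rot[6] = c22222a$c13a30
  rot[7] = 22222a$c13a30c
  rot[8] = 2222a$c13a30c2
  rot[9] = 222a$c13a30c22
  rot[10] = 22a$c13a30c222
  rot[11] = 2a$c13a30c2222
  rot[12] = a$c13a30c22222
  rot[13] = $c13a30c22222a
Sorted (with $ < everything):
  sorted[0] = $c13a30c22222a
  sorted[1] = 0c22222a$c13a3
  sorted[2] = 13a30c22222a$c
  sorted[3] = 22222a$c13a30c
  sorted[4] = 2222a$c13a30c2
  sorted[5] = 222a$c13a30c22
  sorted[6] = 22a$c13a30c222
  sorted[7] = 2a$c13a30c2222
  sorted[8] = 30c22222a$c13a
  sorted[9] = 3a30c22222a$c1
  sorted[10] = a$c13a30c22222
  sorted[11] = a30c22222a$c13
  sorted[12] = c13a30c22222a$
  sorted[13] = c22222a$c13a30
sorted[2] = 13a30c22222a$c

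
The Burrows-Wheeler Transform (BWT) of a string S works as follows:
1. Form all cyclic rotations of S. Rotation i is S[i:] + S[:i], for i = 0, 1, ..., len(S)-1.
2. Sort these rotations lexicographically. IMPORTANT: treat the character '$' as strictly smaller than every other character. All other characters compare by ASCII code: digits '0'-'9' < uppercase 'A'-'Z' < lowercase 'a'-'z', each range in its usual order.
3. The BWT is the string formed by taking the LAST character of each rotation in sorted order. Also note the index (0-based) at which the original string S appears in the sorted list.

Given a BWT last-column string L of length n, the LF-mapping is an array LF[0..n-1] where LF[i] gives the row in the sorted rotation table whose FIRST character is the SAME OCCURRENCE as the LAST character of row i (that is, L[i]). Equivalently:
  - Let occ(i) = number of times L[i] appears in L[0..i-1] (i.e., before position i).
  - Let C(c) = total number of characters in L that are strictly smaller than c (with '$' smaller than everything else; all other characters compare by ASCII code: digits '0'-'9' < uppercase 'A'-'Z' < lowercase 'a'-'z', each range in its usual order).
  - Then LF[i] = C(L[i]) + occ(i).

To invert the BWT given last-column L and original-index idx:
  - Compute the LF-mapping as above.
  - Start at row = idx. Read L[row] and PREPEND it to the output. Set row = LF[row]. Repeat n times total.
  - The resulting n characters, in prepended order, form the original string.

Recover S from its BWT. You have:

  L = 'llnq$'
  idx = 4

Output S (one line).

LF mapping: 1 2 3 4 0
Walk LF starting at row 4, prepending L[row]:
  step 1: row=4, L[4]='$', prepend. Next row=LF[4]=0
  step 2: row=0, L[0]='l', prepend. Next row=LF[0]=1
  step 3: row=1, L[1]='l', prepend. Next row=LF[1]=2
  step 4: row=2, L[2]='n', prepend. Next row=LF[2]=3
  step 5: row=3, L[3]='q', prepend. Next row=LF[3]=4
Reversed output: qnll$

Answer: qnll$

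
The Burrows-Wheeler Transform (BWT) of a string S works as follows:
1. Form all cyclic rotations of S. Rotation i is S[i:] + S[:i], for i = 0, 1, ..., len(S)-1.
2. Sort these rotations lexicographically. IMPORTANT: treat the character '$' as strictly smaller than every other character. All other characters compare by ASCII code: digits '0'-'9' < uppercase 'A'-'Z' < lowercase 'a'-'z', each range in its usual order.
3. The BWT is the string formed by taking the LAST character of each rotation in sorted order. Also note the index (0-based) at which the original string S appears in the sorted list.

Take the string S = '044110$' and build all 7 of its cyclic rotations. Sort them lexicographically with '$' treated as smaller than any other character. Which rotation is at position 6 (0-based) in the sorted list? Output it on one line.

Answer: 44110$0

Derivation:
All 7 rotations (rotation i = S[i:]+S[:i]):
  rot[0] = 044110$
  rot[1] = 44110$0
  rot[2] = 4110$04
  rot[3] = 110$044
  rot[4] = 10$0441
  rot[5] = 0$04411
  rot[6] = $044110
Sorted (with $ < everything):
  sorted[0] = $044110
  sorted[1] = 0$04411
  sorted[2] = 044110$
  sorted[3] = 10$0441
  sorted[4] = 110$044
  sorted[5] = 4110$04
  sorted[6] = 44110$0
sorted[6] = 44110$0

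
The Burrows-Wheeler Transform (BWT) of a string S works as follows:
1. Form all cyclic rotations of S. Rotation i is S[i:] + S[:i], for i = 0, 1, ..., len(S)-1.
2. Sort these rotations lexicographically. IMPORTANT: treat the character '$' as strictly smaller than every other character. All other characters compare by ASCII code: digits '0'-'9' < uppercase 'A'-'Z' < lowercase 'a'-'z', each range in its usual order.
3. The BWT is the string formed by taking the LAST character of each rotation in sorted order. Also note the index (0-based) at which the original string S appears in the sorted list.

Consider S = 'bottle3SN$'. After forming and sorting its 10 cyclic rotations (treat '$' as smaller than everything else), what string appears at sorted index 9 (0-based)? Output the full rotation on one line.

Answer: ttle3SN$bo

Derivation:
All 10 rotations (rotation i = S[i:]+S[:i]):
  rot[0] = bottle3SN$
  rot[1] = ottle3SN$b
  rot[2] = ttle3SN$bo
  rot[3] = tle3SN$bot
  rot[4] = le3SN$bott
  rot[5] = e3SN$bottl
  rot[6] = 3SN$bottle
  rot[7] = SN$bottle3
  rot[8] = N$bottle3S
  rot[9] = $bottle3SN
Sorted (with $ < everything):
  sorted[0] = $bottle3SN
  sorted[1] = 3SN$bottle
  sorted[2] = N$bottle3S
  sorted[3] = SN$bottle3
  sorted[4] = bottle3SN$
  sorted[5] = e3SN$bottl
  sorted[6] = le3SN$bott
  sorted[7] = ottle3SN$b
  sorted[8] = tle3SN$bot
  sorted[9] = ttle3SN$bo
sorted[9] = ttle3SN$bo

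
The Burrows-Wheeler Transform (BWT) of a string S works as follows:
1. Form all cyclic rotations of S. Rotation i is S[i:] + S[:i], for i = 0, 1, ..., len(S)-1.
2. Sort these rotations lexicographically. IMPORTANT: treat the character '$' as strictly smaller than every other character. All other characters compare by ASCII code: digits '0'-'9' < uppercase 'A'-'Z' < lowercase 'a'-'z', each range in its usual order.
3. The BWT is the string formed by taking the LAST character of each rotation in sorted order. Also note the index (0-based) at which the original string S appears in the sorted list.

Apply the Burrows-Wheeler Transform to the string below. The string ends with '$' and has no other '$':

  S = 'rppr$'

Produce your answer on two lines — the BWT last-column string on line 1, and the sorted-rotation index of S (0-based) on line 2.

All 5 rotations (rotation i = S[i:]+S[:i]):
  rot[0] = rppr$
  rot[1] = ppr$r
  rot[2] = pr$rp
  rot[3] = r$rpp
  rot[4] = $rppr
Sorted (with $ < everything):
  sorted[0] = $rppr  (last char: 'r')
  sorted[1] = ppr$r  (last char: 'r')
  sorted[2] = pr$rp  (last char: 'p')
  sorted[3] = r$rpp  (last char: 'p')
  sorted[4] = rppr$  (last char: '$')
Last column: rrpp$
Original string S is at sorted index 4

Answer: rrpp$
4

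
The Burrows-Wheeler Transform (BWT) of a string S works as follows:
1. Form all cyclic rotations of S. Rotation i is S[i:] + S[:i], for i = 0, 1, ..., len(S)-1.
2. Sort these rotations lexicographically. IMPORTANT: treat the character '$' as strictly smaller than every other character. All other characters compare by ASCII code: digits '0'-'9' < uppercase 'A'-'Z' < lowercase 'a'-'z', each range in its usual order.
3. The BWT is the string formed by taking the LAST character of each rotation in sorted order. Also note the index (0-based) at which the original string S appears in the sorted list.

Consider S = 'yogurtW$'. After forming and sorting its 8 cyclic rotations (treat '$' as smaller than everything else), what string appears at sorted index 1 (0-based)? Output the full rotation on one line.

All 8 rotations (rotation i = S[i:]+S[:i]):
  rot[0] = yogurtW$
  rot[1] = ogurtW$y
  rot[2] = gurtW$yo
  rot[3] = urtW$yog
  rot[4] = rtW$yogu
  rot[5] = tW$yogur
  rot[6] = W$yogurt
  rot[7] = $yogurtW
Sorted (with $ < everything):
  sorted[0] = $yogurtW
  sorted[1] = W$yogurt
  sorted[2] = gurtW$yo
  sorted[3] = ogurtW$y
  sorted[4] = rtW$yogu
  sorted[5] = tW$yogur
  sorted[6] = urtW$yog
  sorted[7] = yogurtW$
sorted[1] = W$yogurt

Answer: W$yogurt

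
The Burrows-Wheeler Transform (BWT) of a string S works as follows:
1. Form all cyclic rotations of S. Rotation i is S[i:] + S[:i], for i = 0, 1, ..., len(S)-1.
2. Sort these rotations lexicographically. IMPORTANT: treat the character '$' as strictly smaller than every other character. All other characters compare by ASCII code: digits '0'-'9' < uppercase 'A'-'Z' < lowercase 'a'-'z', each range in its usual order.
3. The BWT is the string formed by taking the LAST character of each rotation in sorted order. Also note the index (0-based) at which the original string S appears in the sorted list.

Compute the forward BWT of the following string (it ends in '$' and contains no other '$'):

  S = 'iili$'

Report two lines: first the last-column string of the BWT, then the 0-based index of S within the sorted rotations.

All 5 rotations (rotation i = S[i:]+S[:i]):
  rot[0] = iili$
  rot[1] = ili$i
  rot[2] = li$ii
  rot[3] = i$iil
  rot[4] = $iili
Sorted (with $ < everything):
  sorted[0] = $iili  (last char: 'i')
  sorted[1] = i$iil  (last char: 'l')
  sorted[2] = iili$  (last char: '$')
  sorted[3] = ili$i  (last char: 'i')
  sorted[4] = li$ii  (last char: 'i')
Last column: il$ii
Original string S is at sorted index 2

Answer: il$ii
2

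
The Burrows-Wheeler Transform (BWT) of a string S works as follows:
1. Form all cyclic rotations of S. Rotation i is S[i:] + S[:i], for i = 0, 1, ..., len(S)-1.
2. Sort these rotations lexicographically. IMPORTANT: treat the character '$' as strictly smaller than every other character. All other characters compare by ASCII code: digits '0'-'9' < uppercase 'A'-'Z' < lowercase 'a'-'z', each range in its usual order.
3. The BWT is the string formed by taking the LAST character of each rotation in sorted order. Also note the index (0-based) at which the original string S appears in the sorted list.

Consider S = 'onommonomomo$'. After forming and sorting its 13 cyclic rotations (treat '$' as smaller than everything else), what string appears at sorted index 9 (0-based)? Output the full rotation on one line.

All 13 rotations (rotation i = S[i:]+S[:i]):
  rot[0] = onommonomomo$
  rot[1] = nommonomomo$o
  rot[2] = ommonomomo$on
  rot[3] = mmonomomo$ono
  rot[4] = monomomo$onom
  rot[5] = onomomo$onomm
  rot[6] = nomomo$onommo
  rot[7] = omomo$onommon
  rot[8] = momo$onommono
  rot[9] = omo$onommonom
  rot[10] = mo$onommonomo
  rot[11] = o$onommonomom
  rot[12] = $onommonomomo
Sorted (with $ < everything):
  sorted[0] = $onommonomomo
  sorted[1] = mmonomomo$ono
  sorted[2] = mo$onommonomo
  sorted[3] = momo$onommono
  sorted[4] = monomomo$onom
  sorted[5] = nommonomomo$o
  sorted[6] = nomomo$onommo
  sorted[7] = o$onommonomom
  sorted[8] = ommonomomo$on
  sorted[9] = omo$onommonom
  sorted[10] = omomo$onommon
  sorted[11] = onommonomomo$
  sorted[12] = onomomo$onomm
sorted[9] = omo$onommonom

Answer: omo$onommonom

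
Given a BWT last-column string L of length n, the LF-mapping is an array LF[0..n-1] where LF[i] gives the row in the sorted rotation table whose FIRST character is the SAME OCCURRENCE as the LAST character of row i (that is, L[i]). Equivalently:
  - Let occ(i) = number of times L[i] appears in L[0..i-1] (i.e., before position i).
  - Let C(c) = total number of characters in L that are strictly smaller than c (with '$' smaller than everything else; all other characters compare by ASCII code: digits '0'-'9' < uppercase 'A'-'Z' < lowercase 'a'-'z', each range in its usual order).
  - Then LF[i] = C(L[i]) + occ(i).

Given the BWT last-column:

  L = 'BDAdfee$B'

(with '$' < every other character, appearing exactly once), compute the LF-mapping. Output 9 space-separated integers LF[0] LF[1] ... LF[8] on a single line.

Answer: 2 4 1 5 8 6 7 0 3

Derivation:
Char counts: '$':1, 'A':1, 'B':2, 'D':1, 'd':1, 'e':2, 'f':1
C (first-col start): C('$')=0, C('A')=1, C('B')=2, C('D')=4, C('d')=5, C('e')=6, C('f')=8
L[0]='B': occ=0, LF[0]=C('B')+0=2+0=2
L[1]='D': occ=0, LF[1]=C('D')+0=4+0=4
L[2]='A': occ=0, LF[2]=C('A')+0=1+0=1
L[3]='d': occ=0, LF[3]=C('d')+0=5+0=5
L[4]='f': occ=0, LF[4]=C('f')+0=8+0=8
L[5]='e': occ=0, LF[5]=C('e')+0=6+0=6
L[6]='e': occ=1, LF[6]=C('e')+1=6+1=7
L[7]='$': occ=0, LF[7]=C('$')+0=0+0=0
L[8]='B': occ=1, LF[8]=C('B')+1=2+1=3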